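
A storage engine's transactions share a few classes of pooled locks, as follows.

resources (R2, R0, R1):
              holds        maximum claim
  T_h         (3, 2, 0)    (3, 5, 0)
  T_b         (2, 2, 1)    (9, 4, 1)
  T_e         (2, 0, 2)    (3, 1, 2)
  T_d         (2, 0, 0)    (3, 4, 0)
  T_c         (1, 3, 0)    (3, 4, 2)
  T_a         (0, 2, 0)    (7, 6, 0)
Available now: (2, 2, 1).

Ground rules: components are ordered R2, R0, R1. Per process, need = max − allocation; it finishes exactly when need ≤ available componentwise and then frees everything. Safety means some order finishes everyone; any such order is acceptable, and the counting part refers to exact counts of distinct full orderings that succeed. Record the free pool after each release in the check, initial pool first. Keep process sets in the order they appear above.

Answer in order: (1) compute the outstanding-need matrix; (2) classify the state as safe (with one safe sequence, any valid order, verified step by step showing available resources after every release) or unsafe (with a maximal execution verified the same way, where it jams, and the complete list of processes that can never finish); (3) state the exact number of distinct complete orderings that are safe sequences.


(1) Need matrix, components ordered R2, R0, R1:
  T_h: (0, 3, 0)
  T_b: (7, 2, 0)
  T_e: (1, 1, 0)
  T_d: (1, 4, 0)
  T_c: (2, 1, 2)
  T_a: (7, 4, 0)
(2) The state is SAFE; one workable sequence: T_e, T_c, T_d, T_b, T_a, T_h.
Key observation: at T_b the run first touches a limit — (7, 2, 0) against (7, 5, 3), exact on a resource it actually requests.
Check, step by step:
  pool = (2, 2, 1)
  T_e needs (1, 1, 0) <= (2, 2, 1) -> finishes; pool += (2, 0, 2) = (4, 2, 3)
  T_c needs (2, 1, 2) <= (4, 2, 3) -> finishes; pool += (1, 3, 0) = (5, 5, 3)
  T_d needs (1, 4, 0) <= (5, 5, 3) -> finishes; pool += (2, 0, 0) = (7, 5, 3)
  T_b needs (7, 2, 0) <= (7, 5, 3) -> finishes; pool += (2, 2, 1) = (9, 7, 4)
  T_a needs (7, 4, 0) <= (9, 7, 4) -> finishes; pool += (0, 2, 0) = (9, 9, 4)
  T_h needs (0, 3, 0) <= (9, 9, 4) -> finishes; pool += (3, 2, 0) = (12, 11, 4)
(3) Precisely 12 of the possible complete orderings are safe sequences.


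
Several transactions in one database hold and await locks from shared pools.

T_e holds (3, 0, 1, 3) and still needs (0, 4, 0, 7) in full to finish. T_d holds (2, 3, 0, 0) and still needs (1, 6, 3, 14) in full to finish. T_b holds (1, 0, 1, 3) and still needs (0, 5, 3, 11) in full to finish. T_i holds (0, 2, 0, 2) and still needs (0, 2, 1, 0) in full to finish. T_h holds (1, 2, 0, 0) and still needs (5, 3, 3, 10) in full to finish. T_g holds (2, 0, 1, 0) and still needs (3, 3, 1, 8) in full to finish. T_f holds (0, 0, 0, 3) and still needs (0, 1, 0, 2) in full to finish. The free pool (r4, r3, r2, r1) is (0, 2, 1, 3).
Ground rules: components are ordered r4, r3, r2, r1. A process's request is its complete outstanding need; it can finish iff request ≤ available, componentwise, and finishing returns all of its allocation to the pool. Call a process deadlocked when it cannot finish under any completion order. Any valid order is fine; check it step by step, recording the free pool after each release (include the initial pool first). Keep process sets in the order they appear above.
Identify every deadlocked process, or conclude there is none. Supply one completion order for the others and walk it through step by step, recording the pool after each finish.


No process is deadlocked.
Key observation: T_i leads a chain of completions in which each release enables another process.
The rest can finish in the order T_i, T_f, T_e, T_g, T_h, T_b, T_d. Step-by-step check:
  pool = (0, 2, 1, 3)
  T_i needs (0, 2, 1, 0) <= (0, 2, 1, 3) -> finishes; pool += (0, 2, 0, 2) = (0, 4, 1, 5)
  T_f needs (0, 1, 0, 2) <= (0, 4, 1, 5) -> finishes; pool += (0, 0, 0, 3) = (0, 4, 1, 8)
  T_e needs (0, 4, 0, 7) <= (0, 4, 1, 8) -> finishes; pool += (3, 0, 1, 3) = (3, 4, 2, 11)
  T_g needs (3, 3, 1, 8) <= (3, 4, 2, 11) -> finishes; pool += (2, 0, 1, 0) = (5, 4, 3, 11)
  T_h needs (5, 3, 3, 10) <= (5, 4, 3, 11) -> finishes; pool += (1, 2, 0, 0) = (6, 6, 3, 11)
  T_b needs (0, 5, 3, 11) <= (6, 6, 3, 11) -> finishes; pool += (1, 0, 1, 3) = (7, 6, 4, 14)
  T_d needs (1, 6, 3, 14) <= (7, 6, 4, 14) -> finishes; pool += (2, 3, 0, 0) = (9, 9, 4, 14)


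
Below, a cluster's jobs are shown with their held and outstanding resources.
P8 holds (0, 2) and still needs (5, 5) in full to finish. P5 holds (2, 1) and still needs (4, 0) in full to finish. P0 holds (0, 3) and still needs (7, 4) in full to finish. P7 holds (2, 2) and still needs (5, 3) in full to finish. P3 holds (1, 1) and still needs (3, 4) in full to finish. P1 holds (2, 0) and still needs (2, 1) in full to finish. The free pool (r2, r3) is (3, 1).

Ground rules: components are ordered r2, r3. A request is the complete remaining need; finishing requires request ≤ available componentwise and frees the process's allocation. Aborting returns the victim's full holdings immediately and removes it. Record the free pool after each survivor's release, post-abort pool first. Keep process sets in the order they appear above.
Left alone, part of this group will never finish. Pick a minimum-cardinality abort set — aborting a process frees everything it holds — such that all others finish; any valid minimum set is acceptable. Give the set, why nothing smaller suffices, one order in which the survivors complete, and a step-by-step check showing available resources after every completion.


The answer: abort P8.
Key observation: P0 could never have finished before the abort; with (0, 2) returned by P8, it fits at step 3.
Why nothing smaller works: aborting no one leaves the state deadlocked as given.
One survivor order: P1, P5, P0, P3, P7. Step-by-step check (post-abort pool first):
  pool = (3, 3)
  P1: need (2, 1) fits (3, 3); releases (2, 0), pool now (5, 3)
  P5: need (4, 0) fits (5, 3); releases (2, 1), pool now (7, 4)
  P0: need (7, 4) fits (7, 4); releases (0, 3), pool now (7, 7)
  P3: need (3, 4) fits (7, 7); releases (1, 1), pool now (8, 8)
  P7: need (5, 3) fits (8, 8); releases (2, 2), pool now (10, 10)


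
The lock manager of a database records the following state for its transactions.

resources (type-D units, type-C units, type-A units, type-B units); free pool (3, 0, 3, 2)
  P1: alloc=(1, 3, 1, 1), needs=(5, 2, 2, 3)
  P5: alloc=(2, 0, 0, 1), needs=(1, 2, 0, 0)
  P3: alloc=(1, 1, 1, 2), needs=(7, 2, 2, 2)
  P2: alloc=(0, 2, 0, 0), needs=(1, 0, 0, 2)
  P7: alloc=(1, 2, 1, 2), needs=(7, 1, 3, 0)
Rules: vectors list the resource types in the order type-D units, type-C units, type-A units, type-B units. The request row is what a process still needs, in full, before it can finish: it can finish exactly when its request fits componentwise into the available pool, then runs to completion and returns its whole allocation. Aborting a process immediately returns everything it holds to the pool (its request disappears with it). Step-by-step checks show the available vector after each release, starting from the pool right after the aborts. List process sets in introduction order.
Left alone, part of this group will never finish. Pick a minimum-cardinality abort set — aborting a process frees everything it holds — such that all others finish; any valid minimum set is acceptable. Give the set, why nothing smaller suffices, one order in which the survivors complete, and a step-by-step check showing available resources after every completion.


The answer: abort P3.
Key observation: P7 was stuck for good until P3 gave back (1, 1, 1, 2); in the order shown it finishes at step 4.
Why nothing smaller works: aborting no one leaves the state deadlocked as given.
Survivors finish in the order: P2, P5, P1, P7. Walking it through (pool after the aborts first):
  pool = (4, 1, 4, 4)
  P2 needs (1, 0, 0, 2) <= (4, 1, 4, 4) -> finishes; pool += (0, 2, 0, 0) = (4, 3, 4, 4)
  P5 needs (1, 2, 0, 0) <= (4, 3, 4, 4) -> finishes; pool += (2, 0, 0, 1) = (6, 3, 4, 5)
  P1 needs (5, 2, 2, 3) <= (6, 3, 4, 5) -> finishes; pool += (1, 3, 1, 1) = (7, 6, 5, 6)
  P7 needs (7, 1, 3, 0) <= (7, 6, 5, 6) -> finishes; pool += (1, 2, 1, 2) = (8, 8, 6, 8)


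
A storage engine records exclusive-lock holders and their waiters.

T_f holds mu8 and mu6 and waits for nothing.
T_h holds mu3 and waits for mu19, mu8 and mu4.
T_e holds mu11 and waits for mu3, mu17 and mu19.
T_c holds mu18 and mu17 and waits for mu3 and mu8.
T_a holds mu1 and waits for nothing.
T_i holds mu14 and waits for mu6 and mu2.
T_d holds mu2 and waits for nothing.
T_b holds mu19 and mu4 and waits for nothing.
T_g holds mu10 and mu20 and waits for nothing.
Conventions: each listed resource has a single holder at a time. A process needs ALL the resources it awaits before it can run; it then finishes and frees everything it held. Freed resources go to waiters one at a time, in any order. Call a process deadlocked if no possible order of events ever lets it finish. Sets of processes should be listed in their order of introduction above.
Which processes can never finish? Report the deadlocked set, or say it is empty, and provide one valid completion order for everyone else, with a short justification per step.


Nothing here is deadlocked.
Key observation: every chain of waits terminates; starting from the processes that wait on nothing, all the rest unlock in turn.
The rest can finish in the order T_d, T_f, T_g, T_b, T_h, T_i, T_c, T_e, T_a.
Step-by-step check:
  T_d waits on nothing -> runs at once and releases mu2
  T_f waits on nothing -> runs at once and releases mu8 and mu6
  T_g waits on nothing -> runs at once and releases mu10 and mu20
  T_b waits on nothing -> runs at once and releases mu19 and mu4
  T_h waits on mu19, mu8 and mu4 — all released -> runs and releases mu3
  T_i waits on mu6 and mu2 — all released -> runs and releases mu14
  T_c waits on mu3 and mu8 — all released -> runs and releases mu18 and mu17
  T_e waits on mu3, mu17 and mu19 — all released -> runs and releases mu11
  T_a waits on nothing -> runs at once and releases mu1


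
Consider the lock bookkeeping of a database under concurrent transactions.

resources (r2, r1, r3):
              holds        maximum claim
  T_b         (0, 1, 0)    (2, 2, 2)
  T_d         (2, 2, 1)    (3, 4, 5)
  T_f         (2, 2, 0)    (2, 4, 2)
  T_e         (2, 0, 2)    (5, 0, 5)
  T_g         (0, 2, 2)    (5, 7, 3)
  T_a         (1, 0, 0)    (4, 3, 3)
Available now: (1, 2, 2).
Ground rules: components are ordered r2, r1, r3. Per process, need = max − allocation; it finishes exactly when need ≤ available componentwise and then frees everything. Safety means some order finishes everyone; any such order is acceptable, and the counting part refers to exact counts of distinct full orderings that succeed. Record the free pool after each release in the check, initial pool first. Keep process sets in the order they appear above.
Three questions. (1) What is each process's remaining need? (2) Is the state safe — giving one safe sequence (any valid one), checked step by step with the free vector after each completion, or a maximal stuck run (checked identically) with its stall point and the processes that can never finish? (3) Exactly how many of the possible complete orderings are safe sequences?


(1) Need matrix, components ordered r2, r1, r3:
  T_b: (2, 1, 2)
  T_d: (1, 2, 4)
  T_f: (0, 2, 2)
  T_e: (3, 0, 3)
  T_g: (5, 5, 1)
  T_a: (3, 3, 3)
(2) UNSAFE.
Key observation: after T_f, T_b the pool peaks at (3, 5, 2), and each blocked process is short somewhere: T_d on r3; T_e on r3; T_g on r2; T_a on r3.
The run T_f, T_b cannot be extended any further. Check, step by step:
  pool = (1, 2, 2)
  run T_f (needs (0, 2, 2), free (1, 2, 2)); after release of (2, 2, 0) the pool is (3, 4, 2)
  run T_b (needs (2, 1, 2), free (3, 4, 2)); after release of (0, 1, 0) the pool is (3, 5, 2)
  T_d cannot run: need (1, 2, 4) vs free (3, 5, 2) (insufficient r3)
  T_e cannot run: need (3, 0, 3) vs free (3, 5, 2) (insufficient r3)
  T_g cannot run: need (5, 5, 1) vs free (3, 5, 2) (insufficient r2)
  T_a cannot run: need (3, 3, 3) vs free (3, 5, 2) (insufficient r3)
Never able to finish: T_d, T_e, T_g and T_a.
(3) The exact count: 0 of the possible complete orderings are safe sequences.


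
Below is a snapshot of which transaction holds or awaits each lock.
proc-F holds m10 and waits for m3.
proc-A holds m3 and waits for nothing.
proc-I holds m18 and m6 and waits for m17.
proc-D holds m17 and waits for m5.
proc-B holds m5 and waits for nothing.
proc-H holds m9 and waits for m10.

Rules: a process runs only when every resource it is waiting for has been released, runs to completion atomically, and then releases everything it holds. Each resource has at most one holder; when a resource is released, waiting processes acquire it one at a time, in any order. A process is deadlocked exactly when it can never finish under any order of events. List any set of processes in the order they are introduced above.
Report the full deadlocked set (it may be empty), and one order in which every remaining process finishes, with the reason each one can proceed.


The deadlocked set is empty.
Key observation: all waits point, directly or indirectly, at processes that can finish, so nothing is permanently blocked.
A valid finishing order for the others: proc-A, proc-F, proc-B, proc-D, proc-I, proc-H.
Verifying each step:
  run proc-A (it waits on nothing); releases m3
  proc-F waits on m3 — all released -> runs and releases m10
  run proc-B (it waits on nothing); releases m5
  proc-D waits on m5 — all released -> runs and releases m17
  proc-I waits on m17 — all released -> runs and releases m18 and m6
  proc-H waits on m10 — all released -> runs and releases m9


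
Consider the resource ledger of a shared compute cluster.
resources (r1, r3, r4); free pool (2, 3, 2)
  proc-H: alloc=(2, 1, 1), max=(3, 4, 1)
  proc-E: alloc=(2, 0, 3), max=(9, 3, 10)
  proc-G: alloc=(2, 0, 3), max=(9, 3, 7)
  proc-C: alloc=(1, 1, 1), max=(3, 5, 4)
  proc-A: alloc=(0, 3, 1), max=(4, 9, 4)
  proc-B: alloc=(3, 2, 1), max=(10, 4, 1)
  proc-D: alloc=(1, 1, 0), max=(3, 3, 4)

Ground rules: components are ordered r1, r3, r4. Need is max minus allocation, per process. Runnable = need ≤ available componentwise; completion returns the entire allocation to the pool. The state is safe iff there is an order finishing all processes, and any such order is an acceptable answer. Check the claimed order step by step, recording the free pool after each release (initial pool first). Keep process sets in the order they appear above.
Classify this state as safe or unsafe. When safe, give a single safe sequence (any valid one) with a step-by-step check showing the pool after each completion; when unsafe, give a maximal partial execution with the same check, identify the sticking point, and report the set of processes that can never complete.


UNSAFE — no complete ordering exists.
Key observation: proc-H, proc-C, proc-D, proc-A can finish, but then (6, 9, 5) is all there is, and the blocked group's r1 demands exceed it.
The run proc-H, proc-C, proc-D, proc-A cannot be extended any further. Step-by-step check:
  pool = (2, 3, 2)
  proc-H needs (1, 3, 0) <= (2, 3, 2) -> finishes; pool += (2, 1, 1) = (4, 4, 3)
  proc-C needs (2, 4, 3) <= (4, 4, 3) -> finishes; pool += (1, 1, 1) = (5, 5, 4)
  proc-D needs (2, 2, 4) <= (5, 5, 4) -> finishes; pool += (1, 1, 0) = (6, 6, 4)
  proc-A needs (4, 6, 3) <= (6, 6, 4) -> finishes; pool += (0, 3, 1) = (6, 9, 5)
  proc-E still needs (7, 3, 7) but only (6, 9, 5) is free — short on r1 and r4
  proc-G still needs (7, 3, 4) but only (6, 9, 5) is free — short on r1
  proc-B still needs (7, 2, 0) but only (6, 9, 5) is free — short on r1
Never able to finish: proc-E, proc-G and proc-B.


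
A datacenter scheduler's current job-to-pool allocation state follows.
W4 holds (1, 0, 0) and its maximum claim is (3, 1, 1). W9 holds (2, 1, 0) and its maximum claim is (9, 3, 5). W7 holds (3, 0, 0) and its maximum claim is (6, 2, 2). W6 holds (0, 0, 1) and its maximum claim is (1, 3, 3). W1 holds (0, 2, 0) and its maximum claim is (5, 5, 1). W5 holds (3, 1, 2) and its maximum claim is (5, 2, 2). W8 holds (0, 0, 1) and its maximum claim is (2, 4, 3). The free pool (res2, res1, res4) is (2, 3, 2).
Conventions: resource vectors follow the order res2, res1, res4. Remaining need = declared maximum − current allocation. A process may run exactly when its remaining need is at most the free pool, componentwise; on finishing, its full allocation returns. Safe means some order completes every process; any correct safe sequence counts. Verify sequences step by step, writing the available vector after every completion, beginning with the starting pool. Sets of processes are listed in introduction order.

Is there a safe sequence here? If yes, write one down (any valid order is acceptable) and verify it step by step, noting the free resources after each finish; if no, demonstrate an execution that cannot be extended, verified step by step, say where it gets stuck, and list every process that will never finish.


SAFE. One safe sequence: W4, W5, W6, W7, W8, W1, W9.
Key observation: W4 marks the first exact bind of the order: its need (2, 1, 1) fits the free (2, 3, 2) with zero slack on a requested resource.
Check, step by step:
  pool = (2, 3, 2)
  W4 needs (2, 1, 1) <= (2, 3, 2) -> finishes; pool += (1, 0, 0) = (3, 3, 2)
  W5 needs (2, 1, 0) <= (3, 3, 2) -> finishes; pool += (3, 1, 2) = (6, 4, 4)
  W6 needs (1, 3, 2) <= (6, 4, 4) -> finishes; pool += (0, 0, 1) = (6, 4, 5)
  W7 needs (3, 2, 2) <= (6, 4, 5) -> finishes; pool += (3, 0, 0) = (9, 4, 5)
  W8 needs (2, 4, 2) <= (9, 4, 5) -> finishes; pool += (0, 0, 1) = (9, 4, 6)
  W1 needs (5, 3, 1) <= (9, 4, 6) -> finishes; pool += (0, 2, 0) = (9, 6, 6)
  W9 needs (7, 2, 5) <= (9, 6, 6) -> finishes; pool += (2, 1, 0) = (11, 7, 6)


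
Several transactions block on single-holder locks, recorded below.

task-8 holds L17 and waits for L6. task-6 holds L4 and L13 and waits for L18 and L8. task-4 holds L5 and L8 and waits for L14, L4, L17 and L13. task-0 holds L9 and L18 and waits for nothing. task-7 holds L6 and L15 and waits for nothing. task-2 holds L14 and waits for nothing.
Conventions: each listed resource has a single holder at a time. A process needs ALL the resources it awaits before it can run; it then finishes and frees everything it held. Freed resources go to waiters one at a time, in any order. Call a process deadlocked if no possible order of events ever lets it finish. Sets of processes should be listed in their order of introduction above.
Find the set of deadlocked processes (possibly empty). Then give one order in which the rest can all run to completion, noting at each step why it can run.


The deadlocked set is task-6 and task-4.
Key observation: the wait chain closes on itself along task-6 -> task-4 -> task-6; no other process is dragged down with it.
A valid finishing order for the others: task-0, task-7, task-8, task-2.
Check, step by step:
  run task-0 (it waits on nothing); releases L9 and L18
  run task-7 (it waits on nothing); releases L6 and L15
  task-8 waits on L6 — all released -> runs and releases L17
  run task-2 (it waits on nothing); releases L14


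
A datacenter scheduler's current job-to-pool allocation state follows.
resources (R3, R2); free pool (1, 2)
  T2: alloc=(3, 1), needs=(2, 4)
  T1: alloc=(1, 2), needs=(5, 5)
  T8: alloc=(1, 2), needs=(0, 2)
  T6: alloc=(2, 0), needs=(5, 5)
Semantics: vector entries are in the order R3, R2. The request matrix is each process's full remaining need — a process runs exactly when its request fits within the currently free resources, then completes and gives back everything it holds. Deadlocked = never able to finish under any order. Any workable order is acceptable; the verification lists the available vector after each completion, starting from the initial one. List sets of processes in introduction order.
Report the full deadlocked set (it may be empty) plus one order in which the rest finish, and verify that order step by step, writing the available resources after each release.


No process is deadlocked.
Key observation: beginning at T8, releases accumulate fast enough that every process eventually fits.
One completion order for the rest: T8, T2, T1, T6. Verifying each step:
  pool = (1, 2)
  T8: need (0, 2) fits (1, 2); releases (1, 2), pool now (2, 4)
  T2: need (2, 4) fits (2, 4); releases (3, 1), pool now (5, 5)
  T1: need (5, 5) fits (5, 5); releases (1, 2), pool now (6, 7)
  T6: need (5, 5) fits (6, 7); releases (2, 0), pool now (8, 7)


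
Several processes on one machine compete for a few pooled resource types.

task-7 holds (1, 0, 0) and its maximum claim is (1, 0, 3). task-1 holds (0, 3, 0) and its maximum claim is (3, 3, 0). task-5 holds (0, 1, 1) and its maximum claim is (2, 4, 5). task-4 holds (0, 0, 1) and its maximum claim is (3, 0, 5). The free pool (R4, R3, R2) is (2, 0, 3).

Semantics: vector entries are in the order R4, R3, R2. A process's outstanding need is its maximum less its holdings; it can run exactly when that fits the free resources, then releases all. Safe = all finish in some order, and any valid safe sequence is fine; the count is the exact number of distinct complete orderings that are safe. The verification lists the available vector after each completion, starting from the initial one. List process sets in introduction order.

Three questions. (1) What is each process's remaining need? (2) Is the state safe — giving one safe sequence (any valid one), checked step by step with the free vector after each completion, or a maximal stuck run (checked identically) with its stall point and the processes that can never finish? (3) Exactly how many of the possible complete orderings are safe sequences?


(1) Need matrix, components ordered R4, R3, R2:
  task-7: (0, 0, 3)
  task-1: (3, 0, 0)
  task-5: (2, 3, 4)
  task-4: (3, 0, 4)
(2) UNSAFE — no complete ordering exists.
Key observation: even finishing task-7, task-1 leaves just (3, 3, 3) free — too little R2 for any of the remaining processes.
Going as far as possible: task-7, task-1; after that, nothing fits. Check, step by step:
  pool = (2, 0, 3)
  task-7 needs (0, 0, 3) <= (2, 0, 3) -> finishes; pool += (1, 0, 0) = (3, 0, 3)
  task-1 needs (3, 0, 0) <= (3, 0, 3) -> finishes; pool += (0, 3, 0) = (3, 3, 3)
  blocked: task-5 wants (2, 3, 4), pool (3, 3, 3) — not enough R2
  blocked: task-4 wants (3, 0, 4), pool (3, 3, 3) — not enough R2
Never able to finish: task-5 and task-4.
(3) The exact count: 0 of the possible complete orderings are safe sequences.


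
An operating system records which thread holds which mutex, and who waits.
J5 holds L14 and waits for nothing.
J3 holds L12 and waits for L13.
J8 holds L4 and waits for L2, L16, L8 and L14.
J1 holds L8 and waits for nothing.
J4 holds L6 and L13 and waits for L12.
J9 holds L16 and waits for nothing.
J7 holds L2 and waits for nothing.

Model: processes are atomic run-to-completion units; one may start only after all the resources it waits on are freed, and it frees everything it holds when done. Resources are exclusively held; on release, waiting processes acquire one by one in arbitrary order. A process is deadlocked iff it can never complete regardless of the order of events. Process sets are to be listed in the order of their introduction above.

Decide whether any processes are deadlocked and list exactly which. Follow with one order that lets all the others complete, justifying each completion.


Deadlocked set: J3 and J4.
Key observation: the loop J3 -> J4 -> J3 blocks itself forever; no other process is dragged down with it.
The rest can finish in the order J5, J7, J1, J9, J8.
Verifying each step:
  run J5 (it waits on nothing); releases L14
  run J7 (it waits on nothing); releases L2
  run J1 (it waits on nothing); releases L8
  run J9 (it waits on nothing); releases L16
  J8: everything it awaited (L2, L16, L8 and L14) is free; runs, freeing L4


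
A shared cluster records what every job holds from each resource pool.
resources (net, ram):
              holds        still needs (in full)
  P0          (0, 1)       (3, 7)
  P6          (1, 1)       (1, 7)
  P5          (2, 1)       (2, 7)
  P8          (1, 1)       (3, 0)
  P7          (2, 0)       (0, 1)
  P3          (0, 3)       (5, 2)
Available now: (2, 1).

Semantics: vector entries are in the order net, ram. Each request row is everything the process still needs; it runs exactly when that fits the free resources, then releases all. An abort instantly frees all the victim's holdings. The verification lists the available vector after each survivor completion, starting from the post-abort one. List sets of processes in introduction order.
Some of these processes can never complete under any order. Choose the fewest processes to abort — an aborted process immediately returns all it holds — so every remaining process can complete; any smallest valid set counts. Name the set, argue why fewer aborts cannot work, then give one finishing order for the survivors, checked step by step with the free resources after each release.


The answer: abort P6 and P5.
Key observation: aborting P6 and P5 returns (3, 2), and P0 — hopeless before — runs at step 4 with the returned capacity in the pool.
No one abort is enough; case by case: P0 alone leaves P6 blocked (short on ram); P6 alone leaves P0 blocked (short on ram); P5 alone leaves P0 blocked (short on ram); P8 alone leaves P0 blocked (short on ram); P7 alone leaves P0 blocked (short on ram); P3 alone leaves P0 blocked (short on ram).
One survivor order: P7, P3, P8, P0. Walking it through (post-abort pool first):
  pool = (5, 3)
  P7 needs (0, 1) <= (5, 3) -> finishes; pool += (2, 0) = (7, 3)
  P3 needs (5, 2) <= (7, 3) -> finishes; pool += (0, 3) = (7, 6)
  P8 needs (3, 0) <= (7, 6) -> finishes; pool += (1, 1) = (8, 7)
  P0 needs (3, 7) <= (8, 7) -> finishes; pool += (0, 1) = (8, 8)


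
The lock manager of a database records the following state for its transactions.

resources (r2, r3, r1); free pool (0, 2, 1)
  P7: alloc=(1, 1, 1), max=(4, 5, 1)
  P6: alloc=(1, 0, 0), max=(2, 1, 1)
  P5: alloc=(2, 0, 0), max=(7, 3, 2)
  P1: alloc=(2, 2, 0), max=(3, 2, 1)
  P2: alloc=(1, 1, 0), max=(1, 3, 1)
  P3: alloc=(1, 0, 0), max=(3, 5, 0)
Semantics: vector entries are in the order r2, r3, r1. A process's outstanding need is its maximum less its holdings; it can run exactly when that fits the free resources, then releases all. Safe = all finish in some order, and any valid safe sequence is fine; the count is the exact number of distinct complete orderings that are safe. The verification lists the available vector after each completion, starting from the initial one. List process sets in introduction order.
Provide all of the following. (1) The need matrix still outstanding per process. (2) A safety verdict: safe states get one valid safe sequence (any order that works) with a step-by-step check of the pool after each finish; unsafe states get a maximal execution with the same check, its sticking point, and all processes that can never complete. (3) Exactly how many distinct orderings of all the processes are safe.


(1) Outstanding need per process (order r2, r3, r1):
  P7: (3, 4, 0)
  P6: (1, 1, 1)
  P5: (5, 3, 2)
  P1: (1, 0, 1)
  P2: (0, 2, 1)
  P3: (2, 5, 0)
(2) SAFE. One safe sequence: P2, P1, P6, P3, P7, P5.
Key observation: at P2 the run first touches a limit — (0, 2, 1) against (0, 2, 1), exact on a resource it actually requests.
Verifying each step:
  pool = (0, 2, 1)
  P2 needs (0, 2, 1) <= (0, 2, 1) -> finishes; pool += (1, 1, 0) = (1, 3, 1)
  P1 needs (1, 0, 1) <= (1, 3, 1) -> finishes; pool += (2, 2, 0) = (3, 5, 1)
  P6 needs (1, 1, 1) <= (3, 5, 1) -> finishes; pool += (1, 0, 0) = (4, 5, 1)
  P3 needs (2, 5, 0) <= (4, 5, 1) -> finishes; pool += (1, 0, 0) = (5, 5, 1)
  P7 needs (3, 4, 0) <= (5, 5, 1) -> finishes; pool += (1, 1, 1) = (6, 6, 2)
  P5 needs (5, 3, 2) <= (6, 6, 2) -> finishes; pool += (2, 0, 0) = (8, 6, 2)
(3) The exact count: 13 of the possible complete orderings are safe sequences.


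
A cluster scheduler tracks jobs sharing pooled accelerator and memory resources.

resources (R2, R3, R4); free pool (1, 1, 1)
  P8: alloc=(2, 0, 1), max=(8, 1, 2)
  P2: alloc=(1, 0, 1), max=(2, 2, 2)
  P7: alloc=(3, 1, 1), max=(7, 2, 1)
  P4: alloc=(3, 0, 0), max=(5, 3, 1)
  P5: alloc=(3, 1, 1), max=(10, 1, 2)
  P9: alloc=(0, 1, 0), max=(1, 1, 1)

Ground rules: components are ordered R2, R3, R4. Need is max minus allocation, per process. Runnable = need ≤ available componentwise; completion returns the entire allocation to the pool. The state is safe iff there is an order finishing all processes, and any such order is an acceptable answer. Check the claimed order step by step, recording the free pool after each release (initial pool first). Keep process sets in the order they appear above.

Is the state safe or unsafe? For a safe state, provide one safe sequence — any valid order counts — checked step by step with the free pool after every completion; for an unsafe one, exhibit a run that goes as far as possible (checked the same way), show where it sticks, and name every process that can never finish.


UNSAFE — no complete ordering exists.
Key observation: after P9, P2 the pool peaks at (2, 2, 2), and each blocked process is short somewhere: P8 on R2; P7 on R2; P4 on R3; P5 on R2.
Going as far as possible: P9, P2; after that, nothing fits. Verifying each step:
  pool = (1, 1, 1)
  run P9 (needs (1, 0, 1), free (1, 1, 1)); after release of (0, 1, 0) the pool is (1, 2, 1)
  run P2 (needs (1, 2, 1), free (1, 2, 1)); after release of (1, 0, 1) the pool is (2, 2, 2)
  P8 cannot run: need (6, 1, 1) vs free (2, 2, 2) (insufficient R2)
  P7 cannot run: need (4, 1, 0) vs free (2, 2, 2) (insufficient R2)
  P4 cannot run: need (2, 3, 1) vs free (2, 2, 2) (insufficient R3)
  P5 cannot run: need (7, 0, 1) vs free (2, 2, 2) (insufficient R2)
Never able to finish: P8, P7, P4 and P5.


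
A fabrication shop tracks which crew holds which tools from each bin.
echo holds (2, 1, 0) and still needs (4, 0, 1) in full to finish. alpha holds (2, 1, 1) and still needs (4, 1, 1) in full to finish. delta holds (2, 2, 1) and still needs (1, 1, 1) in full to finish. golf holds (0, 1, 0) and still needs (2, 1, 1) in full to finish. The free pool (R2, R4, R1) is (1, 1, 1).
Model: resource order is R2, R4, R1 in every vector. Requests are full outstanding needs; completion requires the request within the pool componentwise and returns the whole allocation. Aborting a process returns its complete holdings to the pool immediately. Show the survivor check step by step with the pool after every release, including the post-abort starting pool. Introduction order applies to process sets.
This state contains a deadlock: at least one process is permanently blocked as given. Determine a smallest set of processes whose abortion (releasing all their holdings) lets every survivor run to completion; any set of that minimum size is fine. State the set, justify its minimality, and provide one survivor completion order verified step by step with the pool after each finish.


Abort echo.
Key observation: aborting echo returns (2, 1, 0), and alpha — hopeless before — runs at step 2 with the returned capacity in the pool.
Minimality: the empty abort set fails — the state is deadlocked as it stands.
The survivors complete as delta, alpha, golf. Walking it through (starting from the post-abort pool):
  pool = (3, 2, 1)
  run delta (needs (1, 1, 1), free (3, 2, 1)); after release of (2, 2, 1) the pool is (5, 4, 2)
  run alpha (needs (4, 1, 1), free (5, 4, 2)); after release of (2, 1, 1) the pool is (7, 5, 3)
  run golf (needs (2, 1, 1), free (7, 5, 3)); after release of (0, 1, 0) the pool is (7, 6, 3)


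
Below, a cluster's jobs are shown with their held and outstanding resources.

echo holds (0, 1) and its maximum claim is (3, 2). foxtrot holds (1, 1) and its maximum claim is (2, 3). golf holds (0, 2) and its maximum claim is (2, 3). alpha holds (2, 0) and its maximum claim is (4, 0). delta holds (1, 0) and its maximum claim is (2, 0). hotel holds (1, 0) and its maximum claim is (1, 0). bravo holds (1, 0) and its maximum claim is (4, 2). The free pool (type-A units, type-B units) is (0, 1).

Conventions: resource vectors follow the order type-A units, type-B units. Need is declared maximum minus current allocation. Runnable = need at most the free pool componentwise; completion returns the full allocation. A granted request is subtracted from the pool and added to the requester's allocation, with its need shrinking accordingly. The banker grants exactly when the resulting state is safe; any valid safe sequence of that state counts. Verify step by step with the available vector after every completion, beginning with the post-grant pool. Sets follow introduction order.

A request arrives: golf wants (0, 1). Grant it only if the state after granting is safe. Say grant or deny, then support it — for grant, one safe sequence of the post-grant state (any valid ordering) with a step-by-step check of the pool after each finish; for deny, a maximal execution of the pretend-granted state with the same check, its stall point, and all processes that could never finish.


GRANT: granting preserves safety; a valid post-grant sequence is hotel, delta, golf, foxtrot, bravo, echo, alpha.
Key observation: granting shrinks the pool to (0, 0), yet hotel still fits and the chain goes through.
Verifying the post-grant state step by step:
  pool = (0, 0)
  hotel needs (0, 0) <= (0, 0) -> finishes; pool += (1, 0) = (1, 0)
  delta needs (1, 0) <= (1, 0) -> finishes; pool += (1, 0) = (2, 0)
  golf needs (2, 0) <= (2, 0) -> finishes; pool += (0, 3) = (2, 3)
  foxtrot needs (1, 2) <= (2, 3) -> finishes; pool += (1, 1) = (3, 4)
  bravo needs (3, 2) <= (3, 4) -> finishes; pool += (1, 0) = (4, 4)
  echo needs (3, 1) <= (4, 4) -> finishes; pool += (0, 1) = (4, 5)
  alpha needs (2, 0) <= (4, 5) -> finishes; pool += (2, 0) = (6, 5)


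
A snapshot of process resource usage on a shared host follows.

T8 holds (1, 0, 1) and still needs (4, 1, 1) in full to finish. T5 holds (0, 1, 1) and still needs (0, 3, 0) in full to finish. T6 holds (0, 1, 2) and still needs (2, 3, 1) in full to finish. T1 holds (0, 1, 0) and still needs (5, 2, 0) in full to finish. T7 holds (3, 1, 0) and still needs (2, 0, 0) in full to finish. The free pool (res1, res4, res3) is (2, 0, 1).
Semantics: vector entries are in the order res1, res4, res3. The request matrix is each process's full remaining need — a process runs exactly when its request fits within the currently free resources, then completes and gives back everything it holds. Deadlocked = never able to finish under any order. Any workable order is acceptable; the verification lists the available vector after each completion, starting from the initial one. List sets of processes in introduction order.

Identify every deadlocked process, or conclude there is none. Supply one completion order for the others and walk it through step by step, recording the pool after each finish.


Deadlocked: T5, T6 and T1.
Key observation: even finishing T7, T8 leaves just (6, 1, 2) free — too little res4 for any of the remaining processes.
A valid finishing order for the others: T7, T8. Step-by-step check:
  pool = (2, 0, 1)
  run T7 (needs (2, 0, 0), free (2, 0, 1)); after release of (3, 1, 0) the pool is (5, 1, 1)
  run T8 (needs (4, 1, 1), free (5, 1, 1)); after release of (1, 0, 1) the pool is (6, 1, 2)
None of the blocked processes ever fits:
  T5 still needs (0, 3, 0) but only (6, 1, 2) is free — short on res4
  T6 still needs (2, 3, 1) but only (6, 1, 2) is free — short on res4
  T1 still needs (5, 2, 0) but only (6, 1, 2) is free — short on res4


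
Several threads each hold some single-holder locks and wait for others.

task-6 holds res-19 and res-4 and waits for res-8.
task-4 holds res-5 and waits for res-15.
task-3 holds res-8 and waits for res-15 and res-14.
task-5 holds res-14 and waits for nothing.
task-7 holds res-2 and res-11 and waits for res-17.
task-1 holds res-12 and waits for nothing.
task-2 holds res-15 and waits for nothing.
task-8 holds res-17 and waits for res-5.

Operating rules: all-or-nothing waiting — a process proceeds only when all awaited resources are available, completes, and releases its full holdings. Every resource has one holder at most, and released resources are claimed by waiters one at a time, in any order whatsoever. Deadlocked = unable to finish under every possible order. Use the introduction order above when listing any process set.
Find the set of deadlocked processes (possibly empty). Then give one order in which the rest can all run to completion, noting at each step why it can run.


No process is deadlocked.
Key observation: every chain of waits terminates; starting from the processes that wait on nothing, all the rest unlock in turn.
A valid finishing order for the others: task-2, task-1, task-5, task-4, task-3, task-8, task-7, task-6.
Verifying each step:
  task-2: no waits; runs immediately, freeing res-15
  task-1: no waits; runs immediately, freeing res-12
  task-5: no waits; runs immediately, freeing res-14
  run task-4 (all its waits — res-15 — are resolved); releases res-5
  run task-3 (all its waits — res-15 and res-14 — are resolved); releases res-8
  run task-8 (all its waits — res-5 — are resolved); releases res-17
  run task-7 (all its waits — res-17 — are resolved); releases res-2 and res-11
  run task-6 (all its waits — res-8 — are resolved); releases res-19 and res-4


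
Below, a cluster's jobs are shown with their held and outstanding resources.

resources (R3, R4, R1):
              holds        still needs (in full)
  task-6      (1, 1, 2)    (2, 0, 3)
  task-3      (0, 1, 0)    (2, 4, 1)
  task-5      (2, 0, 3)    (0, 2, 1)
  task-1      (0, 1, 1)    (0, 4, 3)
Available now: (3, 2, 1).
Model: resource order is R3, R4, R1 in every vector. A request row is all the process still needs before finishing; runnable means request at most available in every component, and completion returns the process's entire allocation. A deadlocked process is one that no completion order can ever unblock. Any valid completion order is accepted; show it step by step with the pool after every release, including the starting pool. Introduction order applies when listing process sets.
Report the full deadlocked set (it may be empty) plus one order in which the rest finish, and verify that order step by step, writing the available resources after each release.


Deadlocked: task-3 and task-1.
Key observation: no order helps: past task-5, task-6, the free pool tops out at (6, 3, 6), below what each blocked process needs in R4.
One completion order for the rest: task-5, task-6. Verifying each step:
  pool = (3, 2, 1)
  task-5: need (0, 2, 1) fits (3, 2, 1); releases (2, 0, 3), pool now (5, 2, 4)
  task-6: need (2, 0, 3) fits (5, 2, 4); releases (1, 1, 2), pool now (6, 3, 6)
The blocked processes can never fit:
  blocked: task-3 wants (2, 4, 1), pool (6, 3, 6) — not enough R4
  blocked: task-1 wants (0, 4, 3), pool (6, 3, 6) — not enough R4


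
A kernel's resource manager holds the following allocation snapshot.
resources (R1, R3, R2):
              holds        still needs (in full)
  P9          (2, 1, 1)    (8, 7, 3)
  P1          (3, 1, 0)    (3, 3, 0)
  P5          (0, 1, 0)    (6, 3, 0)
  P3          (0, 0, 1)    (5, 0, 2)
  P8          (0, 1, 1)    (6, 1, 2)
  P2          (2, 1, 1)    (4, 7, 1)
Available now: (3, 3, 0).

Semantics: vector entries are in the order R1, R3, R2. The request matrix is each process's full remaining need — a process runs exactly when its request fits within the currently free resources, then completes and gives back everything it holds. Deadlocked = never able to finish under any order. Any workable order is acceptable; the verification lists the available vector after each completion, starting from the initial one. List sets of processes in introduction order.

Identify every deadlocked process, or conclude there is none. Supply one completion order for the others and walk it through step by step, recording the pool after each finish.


Deadlocked: P9, P3, P8 and P2.
Key observation: P1, P5 can finish, but then (6, 5, 0) is all there is, and the blocked group's R2 demands exceed it.
One completion order for the rest: P1, P5. Walking it through:
  pool = (3, 3, 0)
  run P1 (needs (3, 3, 0), free (3, 3, 0)); after release of (3, 1, 0) the pool is (6, 4, 0)
  run P5 (needs (6, 3, 0), free (6, 4, 0)); after release of (0, 1, 0) the pool is (6, 5, 0)
The stuck group stays short no matter what:
  P9 still needs (8, 7, 3) but only (6, 5, 0) is free — short on R1, R3 and R2
  P3 still needs (5, 0, 2) but only (6, 5, 0) is free — short on R2
  P8 still needs (6, 1, 2) but only (6, 5, 0) is free — short on R2
  P2 still needs (4, 7, 1) but only (6, 5, 0) is free — short on R3 and R2
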